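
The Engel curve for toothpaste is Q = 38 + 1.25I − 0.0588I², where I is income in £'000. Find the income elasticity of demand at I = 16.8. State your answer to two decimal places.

-0.29

At I = 16.8: Q = 42.4043.
dQ/dI = 1.25 − 0.1176I = -0.72568.
η = (dQ/dI)·(I/Q) = -0.72568 × (16.8/42.4043) = -0.29.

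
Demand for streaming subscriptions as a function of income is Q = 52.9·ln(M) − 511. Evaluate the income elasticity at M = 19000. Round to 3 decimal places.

5.196

At M = 19000: Q = 10.181.
dQ/dM = 52.9/M = 0.00278421 at this income.
η = (dQ/dM)·(M/Q) = 0.00278421 × (19000/10.181) = 5.196.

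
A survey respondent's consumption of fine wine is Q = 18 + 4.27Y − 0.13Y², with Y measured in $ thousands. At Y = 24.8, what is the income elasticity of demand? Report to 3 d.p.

-1.229

At Y = 24.8: Q = 43.9408.
dQ/dY = 4.27 − 0.26Y = -2.17800.
η = (dQ/dY)·(Y/Q) = -2.17800 × (24.8/43.9408) = -1.229.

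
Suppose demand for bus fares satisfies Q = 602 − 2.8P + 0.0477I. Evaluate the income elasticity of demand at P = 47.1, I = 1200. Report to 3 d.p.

At P = 47.1, I = 1200: Q = 527.360.
Holding P constant, ∂Q/∂I = 0.0477.
η_I = (∂Q/∂I)·(I/Q) = 0.0477 × (1200/527.360) = 0.109.

0.109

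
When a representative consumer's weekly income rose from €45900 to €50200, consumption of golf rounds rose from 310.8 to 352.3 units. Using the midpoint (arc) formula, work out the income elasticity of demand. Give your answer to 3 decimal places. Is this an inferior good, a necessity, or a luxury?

1.399 (luxury)

ΔQ = 352.3 − 310.8 = 41.5; midpoint Q̄ = (310.8 + 352.3)/2 = 331.55.
ΔI = 50200 − 45900 = 4300; midpoint Ī = (45900 + 50200)/2 = 48050.
η = (ΔQ/Q̄) ÷ (ΔI/Ī) = (41.5/331.55) ÷ (4300/48050) = 1.399.
η > 1 ⇒ luxury.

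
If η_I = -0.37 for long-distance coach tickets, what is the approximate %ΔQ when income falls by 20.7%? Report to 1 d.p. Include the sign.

%ΔQ ≈ η × %ΔI = -0.37 × (-20.7%) = 7.7%.

7.7%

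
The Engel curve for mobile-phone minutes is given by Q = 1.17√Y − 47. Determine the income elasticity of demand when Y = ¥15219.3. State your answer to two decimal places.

0.74

At Y = 15219.3: Q = 97.339.
dQ/dY = 1.17/(2√Y) = 0.00474197 at this income.
η = (dQ/dY)·(Y/Q) = 0.00474197 × (15219.3/97.339) = 0.74.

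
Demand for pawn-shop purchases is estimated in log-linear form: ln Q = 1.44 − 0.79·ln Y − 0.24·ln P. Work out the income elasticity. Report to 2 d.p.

In a log-linear demand, the coefficient on ln Y is the income elasticity.
So η = -0.79.

-0.79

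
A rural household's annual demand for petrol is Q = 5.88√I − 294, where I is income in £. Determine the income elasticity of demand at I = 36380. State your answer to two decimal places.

0.68

At I = 36380: Q = 827.524.
dQ/dI = 5.88/(2√I) = 0.015414 at this income.
η = (dQ/dI)·(I/Q) = 0.015414 × (36380/827.524) = 0.68.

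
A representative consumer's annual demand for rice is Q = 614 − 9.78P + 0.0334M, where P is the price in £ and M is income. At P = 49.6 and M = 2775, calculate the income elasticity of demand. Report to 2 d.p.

0.42

At P = 49.6, M = 2775: Q = 221.597.
Holding P constant, ∂Q/∂M = 0.0334.
η_M = (∂Q/∂M)·(M/Q) = 0.0334 × (2775/221.597) = 0.42.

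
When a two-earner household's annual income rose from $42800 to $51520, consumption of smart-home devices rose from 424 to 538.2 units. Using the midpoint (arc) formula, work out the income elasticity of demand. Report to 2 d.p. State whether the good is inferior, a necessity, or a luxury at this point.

1.28 (luxury)

ΔQ = 538.2 − 424 = 114.2; midpoint Q̄ = (424 + 538.2)/2 = 481.1.
ΔI = 51520 − 42800 = 8720; midpoint Ī = (42800 + 51520)/2 = 47160.
η = (ΔQ/Q̄) ÷ (ΔI/Ī) = (114.2/481.1) ÷ (8720/47160) = 1.28.
η > 1 ⇒ luxury.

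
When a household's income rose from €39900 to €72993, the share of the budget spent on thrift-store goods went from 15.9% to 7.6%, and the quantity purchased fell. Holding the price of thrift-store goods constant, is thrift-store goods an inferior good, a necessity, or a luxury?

inferior good

Quantity demanded falls as income rises, so η < 0.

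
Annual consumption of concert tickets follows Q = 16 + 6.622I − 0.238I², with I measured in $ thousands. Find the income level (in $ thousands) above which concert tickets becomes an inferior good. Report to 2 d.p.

dQ/dI = 6.622 − 0.476I.
The good is inferior where dQ/dI < 0. Setting dQ/dI = 0 gives I = 6.622 / 0.476 = 13.91.

13.91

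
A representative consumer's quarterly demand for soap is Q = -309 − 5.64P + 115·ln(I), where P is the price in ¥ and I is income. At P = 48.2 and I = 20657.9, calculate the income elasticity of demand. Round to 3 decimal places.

At P = 48.2, I = 20657.9: Q = 561.775.
Holding P constant, ∂Q/∂I = 115/I = 0.00556688.
η_I = (∂Q/∂I)·(I/Q) = 0.00556688 × (20657.9/561.775) = 0.205.

0.205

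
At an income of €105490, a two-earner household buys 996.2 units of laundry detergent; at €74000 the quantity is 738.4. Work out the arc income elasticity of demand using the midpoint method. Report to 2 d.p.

ΔQ = 738.4 − 996.2 = -257.8; midpoint Q̄ = (996.2 + 738.4)/2 = 867.3.
ΔI = 74000 − 105490 = -31490; midpoint Ī = (105490 + 74000)/2 = 89745.
η = (ΔQ/Q̄) ÷ (ΔI/Ī) = (-257.8/867.3) ÷ (-31490/89745) = 0.85.

0.85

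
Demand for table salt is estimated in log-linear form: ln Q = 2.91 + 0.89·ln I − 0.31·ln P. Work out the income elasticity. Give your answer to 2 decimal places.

In a log-linear demand, the coefficient on ln I is the income elasticity.
So η = 0.89.

0.89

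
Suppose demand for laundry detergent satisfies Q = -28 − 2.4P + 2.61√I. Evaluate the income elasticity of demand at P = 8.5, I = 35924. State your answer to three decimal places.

At P = 8.5, I = 35924: Q = 446.290.
Holding P constant, ∂Q/∂I = 2.61/(2√I) = 0.00688523.
η_I = (∂Q/∂I)·(I/Q) = 0.00688523 × (35924/446.290) = 0.554.

0.554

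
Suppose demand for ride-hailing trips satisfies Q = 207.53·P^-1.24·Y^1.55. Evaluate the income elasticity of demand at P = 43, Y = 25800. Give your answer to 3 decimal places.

1.550

For a multiplicative demand Q = A·P^α·Y^β, the income elasticity is β everywhere.
Here β = 1.55, so η = 1.550.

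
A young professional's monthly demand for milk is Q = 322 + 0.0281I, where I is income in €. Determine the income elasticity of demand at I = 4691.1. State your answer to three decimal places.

At I = 4691.1: Q = 453.820.
dQ/dI = 0.0281.
η = (dQ/dI)·(I/Q) = 0.0281 × (4691.1/453.820) = 0.290.

0.290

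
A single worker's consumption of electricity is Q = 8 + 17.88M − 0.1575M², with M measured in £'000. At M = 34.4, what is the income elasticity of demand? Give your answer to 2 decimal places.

At M = 34.4: Q = 436.6928.
dQ/dM = 17.88 − 0.315M = 7.04400.
η = (dQ/dM)·(M/Q) = 7.04400 × (34.4/436.6928) = 0.55.

0.55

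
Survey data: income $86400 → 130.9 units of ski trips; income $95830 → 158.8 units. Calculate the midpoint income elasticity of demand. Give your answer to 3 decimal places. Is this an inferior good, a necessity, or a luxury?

ΔQ = 158.8 − 130.9 = 27.9; midpoint Q̄ = (130.9 + 158.8)/2 = 144.85.
ΔI = 95830 − 86400 = 9430; midpoint Ī = (86400 + 95830)/2 = 91115.
η = (ΔQ/Q̄) ÷ (ΔI/Ī) = (27.9/144.85) ÷ (9430/91115) = 1.861.
η > 1 ⇒ luxury.

1.861 (luxury)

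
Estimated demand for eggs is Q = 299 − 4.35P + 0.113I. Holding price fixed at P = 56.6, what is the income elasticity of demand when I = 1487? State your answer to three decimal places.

At P = 56.6, I = 1487: Q = 220.821.
Holding P constant, ∂Q/∂I = 0.113.
η_I = (∂Q/∂I)·(I/Q) = 0.113 × (1487/220.821) = 0.761.

0.761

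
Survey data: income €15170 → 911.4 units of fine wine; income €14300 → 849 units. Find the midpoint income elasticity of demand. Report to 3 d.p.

ΔQ = 849 − 911.4 = -62.4; midpoint Q̄ = (911.4 + 849)/2 = 880.2.
ΔI = 14300 − 15170 = -870; midpoint Ī = (15170 + 14300)/2 = 14735.
η = (ΔQ/Q̄) ÷ (ΔI/Ī) = (-62.4/880.2) ÷ (-870/14735) = 1.201.

1.201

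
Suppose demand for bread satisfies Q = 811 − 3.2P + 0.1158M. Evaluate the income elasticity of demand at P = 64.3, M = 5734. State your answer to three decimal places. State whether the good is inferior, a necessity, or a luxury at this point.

0.523 (necessity)

At P = 64.3, M = 5734: Q = 1269.237.
Holding P constant, ∂Q/∂M = 0.1158.
η_M = (∂Q/∂M)·(M/Q) = 0.1158 × (5734/1269.237) = 0.523.
Since 0 < η < 1, this is a necessity.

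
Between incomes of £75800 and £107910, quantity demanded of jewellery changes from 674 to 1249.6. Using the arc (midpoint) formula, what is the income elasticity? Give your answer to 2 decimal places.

ΔQ = 1249.6 − 674 = 575.6; midpoint Q̄ = (674 + 1249.6)/2 = 961.8.
ΔI = 107910 − 75800 = 32110; midpoint Ī = (75800 + 107910)/2 = 91855.
η = (ΔQ/Q̄) ÷ (ΔI/Ī) = (575.6/961.8) ÷ (32110/91855) = 1.71.

1.71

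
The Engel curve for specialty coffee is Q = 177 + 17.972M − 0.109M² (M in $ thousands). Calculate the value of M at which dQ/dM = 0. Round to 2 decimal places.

82.44

dQ/dM = 17.972 − 0.218M.
The good is inferior where dQ/dM < 0. Setting dQ/dM = 0 gives M = 17.972 / 0.218 = 82.44.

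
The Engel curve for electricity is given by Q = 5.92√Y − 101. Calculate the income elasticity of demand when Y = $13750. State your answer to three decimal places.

0.585

At Y = 13750: Q = 593.182.
dQ/dY = 5.92/(2√Y) = 0.025243 at this income.
η = (dQ/dY)·(Y/Q) = 0.025243 × (13750/593.182) = 0.585.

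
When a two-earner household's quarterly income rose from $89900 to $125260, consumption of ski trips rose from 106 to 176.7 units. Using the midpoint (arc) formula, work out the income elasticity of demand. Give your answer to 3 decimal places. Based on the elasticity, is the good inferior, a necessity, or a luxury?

ΔQ = 176.7 − 106 = 70.7; midpoint Q̄ = (106 + 176.7)/2 = 141.35.
ΔI = 125260 − 89900 = 35360; midpoint Ī = (89900 + 125260)/2 = 107580.
η = (ΔQ/Q̄) ÷ (ΔI/Ī) = (70.7/141.35) ÷ (35360/107580) = 1.522.
η > 1 ⇒ luxury.

1.522 (luxury)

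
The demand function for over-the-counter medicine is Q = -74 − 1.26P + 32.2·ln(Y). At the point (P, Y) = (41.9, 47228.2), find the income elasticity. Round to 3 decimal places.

At P = 41.9, Y = 47228.2: Q = 219.766.
Holding P constant, ∂Q/∂Y = 32.2/Y = 0.000681796.
η_Y = (∂Q/∂Y)·(Y/Q) = 0.000681796 × (47228.2/219.766) = 0.147.

0.147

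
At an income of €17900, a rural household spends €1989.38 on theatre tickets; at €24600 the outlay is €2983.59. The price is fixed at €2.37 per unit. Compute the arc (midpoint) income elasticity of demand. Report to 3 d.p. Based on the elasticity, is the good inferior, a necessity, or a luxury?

With a constant price, Q₁ = 1989.38/2.37 = 839.401 and Q₂ = 2983.59/2.37 = 1258.899 (equivalently, work directly with expenditure since P cancels).
Midpoint %ΔQ = (2983.59 − 1989.38)/2486.49 = 0.39985; midpoint %ΔI = (24600 − 17900)/21250 = 0.31529.
η = 0.39985 / 0.31529 = 1.268.
η > 1 ⇒ luxury.

1.268 (luxury)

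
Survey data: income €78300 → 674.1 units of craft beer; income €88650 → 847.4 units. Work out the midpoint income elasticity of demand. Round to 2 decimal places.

1.84

ΔQ = 847.4 − 674.1 = 173.3; midpoint Q̄ = (674.1 + 847.4)/2 = 760.75.
ΔI = 88650 − 78300 = 10350; midpoint Ī = (78300 + 88650)/2 = 83475.
η = (ΔQ/Q̄) ÷ (ΔI/Ī) = (173.3/760.75) ÷ (10350/83475) = 1.84.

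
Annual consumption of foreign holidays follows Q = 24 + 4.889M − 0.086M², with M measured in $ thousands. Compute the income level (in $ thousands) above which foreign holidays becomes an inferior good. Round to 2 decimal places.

28.42

dQ/dM = 4.889 − 0.172M.
The good is inferior where dQ/dM < 0. Setting dQ/dM = 0 gives M = 4.889 / 0.172 = 28.42.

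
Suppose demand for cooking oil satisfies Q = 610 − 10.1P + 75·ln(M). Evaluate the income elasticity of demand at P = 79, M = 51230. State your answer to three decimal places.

At P = 79, M = 51230: Q = 625.406.
Holding P constant, ∂Q/∂M = 75/M = 0.00146399.
η_M = (∂Q/∂M)·(M/Q) = 0.00146399 × (51230/625.406) = 0.120.

0.120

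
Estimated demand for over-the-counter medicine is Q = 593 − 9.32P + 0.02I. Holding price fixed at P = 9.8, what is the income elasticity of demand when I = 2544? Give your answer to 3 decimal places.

0.092

At P = 9.8, I = 2544: Q = 552.544.
Holding P constant, ∂Q/∂I = 0.02.
η_I = (∂Q/∂I)·(I/Q) = 0.02 × (2544/552.544) = 0.092.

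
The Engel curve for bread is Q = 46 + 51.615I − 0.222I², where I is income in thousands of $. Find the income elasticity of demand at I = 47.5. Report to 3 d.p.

At I = 47.5: Q = 1996.8250.
dQ/dI = 51.615 − 0.444I = 30.52500.
η = (dQ/dI)·(I/Q) = 30.52500 × (47.5/1996.8250) = 0.726.

0.726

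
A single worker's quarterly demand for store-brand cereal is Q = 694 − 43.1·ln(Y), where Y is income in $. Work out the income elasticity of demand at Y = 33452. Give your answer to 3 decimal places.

-0.176

At Y = 33452: Q = 244.990.
dQ/dY = -43.1/Y = -0.00128841 at this income.
η = (dQ/dY)·(Y/Q) = -0.00128841 × (33452/244.990) = -0.176.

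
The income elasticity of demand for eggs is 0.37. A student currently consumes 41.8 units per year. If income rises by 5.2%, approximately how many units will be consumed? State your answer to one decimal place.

%ΔQ ≈ η × %ΔI = 0.37 × 5.2% = 1.924%.
New Q ≈ 41.8 × (1 + 0.01924) = 42.6.

42.6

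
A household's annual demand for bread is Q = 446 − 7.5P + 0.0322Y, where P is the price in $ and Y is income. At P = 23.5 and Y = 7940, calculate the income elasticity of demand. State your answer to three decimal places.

At P = 23.5, Y = 7940: Q = 525.418.
Holding P constant, ∂Q/∂Y = 0.0322.
η_Y = (∂Q/∂Y)·(Y/Q) = 0.0322 × (7940/525.418) = 0.487.

0.487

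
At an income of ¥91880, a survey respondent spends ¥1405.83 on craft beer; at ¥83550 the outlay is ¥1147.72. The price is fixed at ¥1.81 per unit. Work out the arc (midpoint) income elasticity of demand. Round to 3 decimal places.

With a constant price, Q₁ = 1405.83/1.81 = 776.702 and Q₂ = 1147.72/1.81 = 634.099 (equivalently, work directly with expenditure since P cancels).
Midpoint %ΔQ = (1147.72 − 1405.83)/1276.78 = -0.20216; midpoint %ΔI = (83550 − 91880)/87715 = -0.09497.
η = -0.20216 / -0.09497 = 2.129.

2.129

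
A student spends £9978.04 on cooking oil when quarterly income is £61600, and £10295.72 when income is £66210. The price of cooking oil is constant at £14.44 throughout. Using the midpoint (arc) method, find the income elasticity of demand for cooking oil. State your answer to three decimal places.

0.434

With a constant price, Q₁ = 9978.04/14.44 = 691.000 and Q₂ = 10295.72/14.44 = 713.000 (equivalently, work directly with expenditure since P cancels).
Midpoint %ΔQ = (10295.72 − 9978.04)/10136.88 = 0.03134; midpoint %ΔI = (66210 − 61600)/63905 = 0.07214.
η = 0.03134 / 0.07214 = 0.434.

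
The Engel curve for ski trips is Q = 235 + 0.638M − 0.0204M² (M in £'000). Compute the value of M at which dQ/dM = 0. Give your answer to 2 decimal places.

15.64

dQ/dM = 0.638 − 0.0408M.
The good is inferior where dQ/dM < 0. Setting dQ/dM = 0 gives M = 0.638 / 0.0408 = 15.64.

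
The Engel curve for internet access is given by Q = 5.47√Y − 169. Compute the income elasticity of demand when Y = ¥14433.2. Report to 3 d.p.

0.673

At Y = 14433.2: Q = 488.156.
dQ/dY = 5.47/(2√Y) = 0.0227654 at this income.
η = (dQ/dY)·(Y/Q) = 0.0227654 × (14433.2/488.156) = 0.673.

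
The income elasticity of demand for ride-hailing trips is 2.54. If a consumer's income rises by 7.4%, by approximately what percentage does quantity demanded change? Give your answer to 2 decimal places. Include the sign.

18.80%

%ΔQ ≈ η × %ΔI = 2.54 × 7.4% = 18.80%.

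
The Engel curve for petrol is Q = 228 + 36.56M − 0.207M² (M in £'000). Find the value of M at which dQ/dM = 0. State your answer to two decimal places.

dQ/dM = 36.56 − 0.414M.
The good is inferior where dQ/dM < 0. Setting dQ/dM = 0 gives M = 36.56 / 0.414 = 88.31.

88.31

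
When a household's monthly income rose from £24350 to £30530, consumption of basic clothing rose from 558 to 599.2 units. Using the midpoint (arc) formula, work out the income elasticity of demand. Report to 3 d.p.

ΔQ = 599.2 − 558 = 41.2; midpoint Q̄ = (558 + 599.2)/2 = 578.6.
ΔI = 30530 − 24350 = 6180; midpoint Ī = (24350 + 30530)/2 = 27440.
η = (ΔQ/Q̄) ÷ (ΔI/Ī) = (41.2/578.6) ÷ (6180/27440) = 0.316.

0.316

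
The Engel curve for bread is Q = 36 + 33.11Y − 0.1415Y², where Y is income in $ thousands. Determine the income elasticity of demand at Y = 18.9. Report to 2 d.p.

At Y = 18.9: Q = 611.2338.
dQ/dY = 33.11 − 0.283Y = 27.76130.
η = (dQ/dY)·(Y/Q) = 27.76130 × (18.9/611.2338) = 0.86.

0.86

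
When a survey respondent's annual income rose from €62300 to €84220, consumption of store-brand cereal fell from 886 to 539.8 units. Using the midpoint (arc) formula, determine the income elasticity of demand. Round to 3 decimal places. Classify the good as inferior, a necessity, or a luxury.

ΔQ = 539.8 − 886 = -346.2; midpoint Q̄ = (886 + 539.8)/2 = 712.9.
ΔI = 84220 − 62300 = 21920; midpoint Ī = (62300 + 84220)/2 = 73260.
η = (ΔQ/Q̄) ÷ (ΔI/Ī) = (-346.2/712.9) ÷ (21920/73260) = -1.623.
η < 0 ⇒ inferior good.

-1.623 (inferior good)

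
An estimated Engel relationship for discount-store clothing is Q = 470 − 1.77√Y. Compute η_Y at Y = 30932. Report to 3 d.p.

-0.981

At Y = 30932: Q = 158.701.
dQ/dY = -1.77/(2√Y) = -0.00503198 at this income.
η = (dQ/dY)·(Y/Q) = -0.00503198 × (30932/158.701) = -0.981.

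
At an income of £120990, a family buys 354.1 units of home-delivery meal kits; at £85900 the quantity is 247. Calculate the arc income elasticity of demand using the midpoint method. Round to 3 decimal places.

1.051

ΔQ = 247 − 354.1 = -107.1; midpoint Q̄ = (354.1 + 247)/2 = 300.55.
ΔI = 85900 − 120990 = -35090; midpoint Ī = (120990 + 85900)/2 = 103445.
η = (ΔQ/Q̄) ÷ (ΔI/Ī) = (-107.1/300.55) ÷ (-35090/103445) = 1.051.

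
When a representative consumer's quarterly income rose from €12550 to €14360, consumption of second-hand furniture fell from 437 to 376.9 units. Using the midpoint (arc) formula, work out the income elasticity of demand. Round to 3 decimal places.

ΔQ = 376.9 − 437 = -60.1; midpoint Q̄ = (437 + 376.9)/2 = 406.95.
ΔI = 14360 − 12550 = 1810; midpoint Ī = (12550 + 14360)/2 = 13455.
η = (ΔQ/Q̄) ÷ (ΔI/Ī) = (-60.1/406.95) ÷ (1810/13455) = -1.098.

-1.098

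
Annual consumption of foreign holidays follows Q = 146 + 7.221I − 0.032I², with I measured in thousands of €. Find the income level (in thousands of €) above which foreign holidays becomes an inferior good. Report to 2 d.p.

112.83

dQ/dI = 7.221 − 0.064I.
The good is inferior where dQ/dI < 0. Setting dQ/dI = 0 gives I = 7.221 / 0.064 = 112.83.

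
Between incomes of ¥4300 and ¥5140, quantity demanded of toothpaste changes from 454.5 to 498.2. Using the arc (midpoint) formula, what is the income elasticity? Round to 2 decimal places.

0.52

ΔQ = 498.2 − 454.5 = 43.7; midpoint Q̄ = (454.5 + 498.2)/2 = 476.35.
ΔI = 5140 − 4300 = 840; midpoint Ī = (4300 + 5140)/2 = 4720.
η = (ΔQ/Q̄) ÷ (ΔI/Ī) = (43.7/476.35) ÷ (840/4720) = 0.52.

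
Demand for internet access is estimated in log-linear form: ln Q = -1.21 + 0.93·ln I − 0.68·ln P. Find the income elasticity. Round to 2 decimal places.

In a log-linear demand, the coefficient on ln I is the income elasticity.
So η = 0.93.

0.93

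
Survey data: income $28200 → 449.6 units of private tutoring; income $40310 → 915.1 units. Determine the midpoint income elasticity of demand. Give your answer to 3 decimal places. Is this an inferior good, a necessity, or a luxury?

1.930 (luxury)

ΔQ = 915.1 − 449.6 = 465.5; midpoint Q̄ = (449.6 + 915.1)/2 = 682.35.
ΔI = 40310 − 28200 = 12110; midpoint Ī = (28200 + 40310)/2 = 34255.
η = (ΔQ/Q̄) ÷ (ΔI/Ī) = (465.5/682.35) ÷ (12110/34255) = 1.930.
η > 1 ⇒ luxury.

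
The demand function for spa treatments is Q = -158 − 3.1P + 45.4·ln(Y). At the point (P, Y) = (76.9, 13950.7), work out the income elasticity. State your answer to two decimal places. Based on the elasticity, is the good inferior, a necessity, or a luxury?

At P = 76.9, Y = 13950.7: Q = 36.875.
Holding P constant, ∂Q/∂Y = 45.4/Y = 0.00325432.
η_Y = (∂Q/∂Y)·(Y/Q) = 0.00325432 × (13950.7/36.875) = 1.23.
Since η > 1, this is a luxury.

1.23 (luxury)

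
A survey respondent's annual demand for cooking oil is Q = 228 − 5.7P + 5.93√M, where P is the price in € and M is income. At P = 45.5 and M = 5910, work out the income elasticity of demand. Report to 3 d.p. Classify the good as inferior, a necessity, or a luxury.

0.537 (necessity)

At P = 45.5, M = 5910: Q = 424.528.
Holding P constant, ∂Q/∂M = 5.93/(2√M) = 0.0385683.
η_M = (∂Q/∂M)·(M/Q) = 0.0385683 × (5910/424.528) = 0.537.
Since 0 < η < 1, this is a necessity.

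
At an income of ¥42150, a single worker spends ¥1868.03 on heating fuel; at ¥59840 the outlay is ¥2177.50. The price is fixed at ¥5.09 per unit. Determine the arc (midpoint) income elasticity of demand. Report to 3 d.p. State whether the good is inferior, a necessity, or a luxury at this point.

0.441 (necessity)

With a constant price, Q₁ = 1868.03/5.09 = 367.000 and Q₂ = 2177.50/5.09 = 427.800 (equivalently, work directly with expenditure since P cancels).
Midpoint %ΔQ = (2177.50 − 1868.03)/2022.77 = 0.15299; midpoint %ΔI = (59840 − 42150)/50995 = 0.34690.
η = 0.15299 / 0.34690 = 0.441.
0 < η < 1 ⇒ necessity.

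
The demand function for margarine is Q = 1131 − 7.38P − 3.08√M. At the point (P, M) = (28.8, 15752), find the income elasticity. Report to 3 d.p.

-0.363

At P = 28.8, M = 15752: Q = 531.895.
Holding P constant, ∂Q/∂M = -3.08/(2√M) = -0.0122702.
η_M = (∂Q/∂M)·(M/Q) = -0.0122702 × (15752/531.895) = -0.363.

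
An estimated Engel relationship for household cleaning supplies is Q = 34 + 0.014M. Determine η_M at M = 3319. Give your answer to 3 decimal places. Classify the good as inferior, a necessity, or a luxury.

0.577 (necessity)

At M = 3319: Q = 80.466.
dQ/dM = 0.014.
η = (dQ/dM)·(M/Q) = 0.014 × (3319/80.466) = 0.577.
Since 0 < η < 1, the good is a necessity.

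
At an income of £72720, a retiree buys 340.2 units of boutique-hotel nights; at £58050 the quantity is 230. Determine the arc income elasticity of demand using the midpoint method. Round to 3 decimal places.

ΔQ = 230 − 340.2 = -110.2; midpoint Q̄ = (340.2 + 230)/2 = 285.1.
ΔI = 58050 − 72720 = -14670; midpoint Ī = (72720 + 58050)/2 = 65385.
η = (ΔQ/Q̄) ÷ (ΔI/Ī) = (-110.2/285.1) ÷ (-14670/65385) = 1.723.

1.723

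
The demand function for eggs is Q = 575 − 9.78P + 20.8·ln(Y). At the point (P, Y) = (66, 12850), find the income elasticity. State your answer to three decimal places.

At P = 66, Y = 12850: Q = 126.311.
Holding P constant, ∂Q/∂Y = 20.8/Y = 0.00161868.
η_Y = (∂Q/∂Y)·(Y/Q) = 0.00161868 × (12850/126.311) = 0.165.

0.165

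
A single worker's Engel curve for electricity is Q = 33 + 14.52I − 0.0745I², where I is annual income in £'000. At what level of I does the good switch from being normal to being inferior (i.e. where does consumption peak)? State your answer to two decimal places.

97.45

dQ/dI = 14.52 − 0.149I.
The good is inferior where dQ/dI < 0. Setting dQ/dI = 0 gives I = 14.52 / 0.149 = 97.45.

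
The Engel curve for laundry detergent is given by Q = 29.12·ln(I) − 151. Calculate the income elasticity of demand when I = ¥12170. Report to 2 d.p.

At I = 12170: Q = 122.924.
dQ/dI = 29.12/I = 0.00239277 at this income.
η = (dQ/dI)·(I/Q) = 0.00239277 × (12170/122.924) = 0.24.

0.24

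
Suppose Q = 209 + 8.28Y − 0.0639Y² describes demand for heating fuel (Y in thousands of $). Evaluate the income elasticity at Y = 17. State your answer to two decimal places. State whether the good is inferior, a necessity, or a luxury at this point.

0.31 (necessity)

At Y = 17: Q = 331.2929.
dQ/dY = 8.28 − 0.1278Y = 6.10740.
η = (dQ/dY)·(Y/Q) = 6.10740 × (17/331.2929) = 0.31.
0 < η < 1 ⇒ necessity.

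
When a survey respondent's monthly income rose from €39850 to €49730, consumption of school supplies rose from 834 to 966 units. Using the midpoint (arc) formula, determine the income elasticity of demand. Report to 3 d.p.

ΔQ = 966 − 834 = 132; midpoint Q̄ = (834 + 966)/2 = 900.
ΔI = 49730 − 39850 = 9880; midpoint Ī = (39850 + 49730)/2 = 44790.
η = (ΔQ/Q̄) ÷ (ΔI/Ī) = (132/900) ÷ (9880/44790) = 0.665.

0.665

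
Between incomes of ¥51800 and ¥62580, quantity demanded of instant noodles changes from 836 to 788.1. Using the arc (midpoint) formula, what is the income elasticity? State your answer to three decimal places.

ΔQ = 788.1 − 836 = -47.9; midpoint Q̄ = (836 + 788.1)/2 = 812.05.
ΔI = 62580 − 51800 = 10780; midpoint Ī = (51800 + 62580)/2 = 57190.
η = (ΔQ/Q̄) ÷ (ΔI/Ī) = (-47.9/812.05) ÷ (10780/57190) = -0.313.

-0.313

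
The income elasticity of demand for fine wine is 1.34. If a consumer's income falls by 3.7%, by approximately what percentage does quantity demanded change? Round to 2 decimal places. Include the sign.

%ΔQ ≈ η × %ΔI = 1.34 × (-3.7%) = -4.96%.

-4.96%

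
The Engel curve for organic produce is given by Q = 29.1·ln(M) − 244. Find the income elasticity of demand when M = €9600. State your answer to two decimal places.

1.27

At M = 9600: Q = 22.833.
dQ/dM = 29.1/M = 0.00303125 at this income.
η = (dQ/dM)·(M/Q) = 0.00303125 × (9600/22.833) = 1.27.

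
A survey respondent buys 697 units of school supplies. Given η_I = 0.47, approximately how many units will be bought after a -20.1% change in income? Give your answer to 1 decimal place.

631.2

%ΔQ ≈ η × %ΔI = 0.47 × (-20.1%) = -9.447%.
New Q ≈ 697 × (1 − 0.09447) = 631.2.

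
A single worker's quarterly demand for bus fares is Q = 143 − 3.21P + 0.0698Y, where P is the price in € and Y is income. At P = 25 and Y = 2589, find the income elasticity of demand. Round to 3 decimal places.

At P = 25, Y = 2589: Q = 243.462.
Holding P constant, ∂Q/∂Y = 0.0698.
η_Y = (∂Q/∂Y)·(Y/Q) = 0.0698 × (2589/243.462) = 0.742.

0.742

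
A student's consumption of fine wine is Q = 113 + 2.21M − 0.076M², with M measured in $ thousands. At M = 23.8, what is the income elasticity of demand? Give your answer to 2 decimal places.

At M = 23.8: Q = 122.5486.
dQ/dM = 2.21 − 0.152M = -1.40760.
η = (dQ/dM)·(M/Q) = -1.40760 × (23.8/122.5486) = -0.27.

-0.27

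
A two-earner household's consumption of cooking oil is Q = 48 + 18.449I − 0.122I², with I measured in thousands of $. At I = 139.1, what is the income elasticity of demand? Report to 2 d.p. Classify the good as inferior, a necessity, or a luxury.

At I = 139.1: Q = 253.7011.
dQ/dI = 18.449 − 0.244I = -15.49140.
η = (dQ/dI)·(I/Q) = -15.49140 × (139.1/253.7011) = -8.49.
η < 0 ⇒ inferior good.

-8.49 (inferior good)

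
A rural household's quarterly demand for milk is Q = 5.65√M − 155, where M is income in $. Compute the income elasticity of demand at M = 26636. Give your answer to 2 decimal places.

At M = 26636: Q = 767.110.
dQ/dM = 5.65/(2√M) = 0.0173095 at this income.
η = (dQ/dM)·(M/Q) = 0.0173095 × (26636/767.110) = 0.60.

0.60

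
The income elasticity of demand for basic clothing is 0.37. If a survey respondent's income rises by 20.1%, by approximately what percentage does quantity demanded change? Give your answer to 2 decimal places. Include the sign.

7.44%

%ΔQ ≈ η × %ΔI = 0.37 × 20.1% = 7.44%.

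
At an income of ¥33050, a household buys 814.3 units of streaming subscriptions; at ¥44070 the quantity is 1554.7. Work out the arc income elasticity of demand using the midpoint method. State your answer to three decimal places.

ΔQ = 1554.7 − 814.3 = 740.4; midpoint Q̄ = (814.3 + 1554.7)/2 = 1184.5.
ΔI = 44070 − 33050 = 11020; midpoint Ī = (33050 + 44070)/2 = 38560.
η = (ΔQ/Q̄) ÷ (ΔI/Ī) = (740.4/1184.5) ÷ (11020/38560) = 2.187.

2.187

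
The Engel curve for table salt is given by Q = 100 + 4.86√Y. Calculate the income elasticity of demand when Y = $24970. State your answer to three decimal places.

At Y = 24970: Q = 867.972.
dQ/dY = 4.86/(2√Y) = 0.0153779 at this income.
η = (dQ/dY)·(Y/Q) = 0.0153779 × (24970/867.972) = 0.442.

0.442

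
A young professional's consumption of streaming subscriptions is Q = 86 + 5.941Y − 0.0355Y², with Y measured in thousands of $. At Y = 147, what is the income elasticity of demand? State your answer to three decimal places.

At Y = 147: Q = 192.2075.
dQ/dY = 5.941 − 0.071Y = -4.49600.
η = (dQ/dY)·(Y/Q) = -4.49600 × (147/192.2075) = -3.439.

-3.439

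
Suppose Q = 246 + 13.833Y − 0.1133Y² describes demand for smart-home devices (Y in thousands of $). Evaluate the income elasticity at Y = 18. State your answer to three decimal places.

At Y = 18: Q = 458.2848.
dQ/dY = 13.833 − 0.2266Y = 9.75420.
η = (dQ/dY)·(Y/Q) = 9.75420 × (18/458.2848) = 0.383.

0.383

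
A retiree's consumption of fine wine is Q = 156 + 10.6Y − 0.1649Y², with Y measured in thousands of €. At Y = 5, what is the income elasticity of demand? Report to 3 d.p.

0.218

At Y = 5: Q = 204.8775.
dQ/dY = 10.6 − 0.3298Y = 8.95100.
η = (dQ/dY)·(Y/Q) = 8.95100 × (5/204.8775) = 0.218.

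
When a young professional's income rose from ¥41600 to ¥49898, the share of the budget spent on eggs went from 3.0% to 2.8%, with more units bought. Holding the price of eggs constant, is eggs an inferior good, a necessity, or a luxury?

Quantity rises but the budget share falls as income rises, so 0 < η < 1.

necessity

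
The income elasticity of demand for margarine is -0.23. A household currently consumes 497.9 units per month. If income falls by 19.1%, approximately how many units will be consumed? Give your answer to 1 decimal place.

519.8

%ΔQ ≈ η × %ΔI = -0.23 × (-19.1%) = 4.393%.
New Q ≈ 497.9 × (1 + 0.04393) = 519.8.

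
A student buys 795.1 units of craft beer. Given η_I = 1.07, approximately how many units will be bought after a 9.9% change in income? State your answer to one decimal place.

%ΔQ ≈ η × %ΔI = 1.07 × 9.9% = 10.593%.
New Q ≈ 795.1 × (1 + 0.10593) = 879.3.

879.3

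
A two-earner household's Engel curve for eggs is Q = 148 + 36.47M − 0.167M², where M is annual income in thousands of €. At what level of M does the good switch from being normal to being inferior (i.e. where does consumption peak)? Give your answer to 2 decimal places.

dQ/dM = 36.47 − 0.334M.
The good is inferior where dQ/dM < 0. Setting dQ/dM = 0 gives M = 36.47 / 0.334 = 109.19.

109.19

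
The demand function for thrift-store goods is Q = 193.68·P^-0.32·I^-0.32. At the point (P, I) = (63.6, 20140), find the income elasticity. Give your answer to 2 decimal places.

-0.32

For a multiplicative demand Q = A·P^α·I^β, the income elasticity is β everywhere.
Here β = -0.32, so η = -0.32.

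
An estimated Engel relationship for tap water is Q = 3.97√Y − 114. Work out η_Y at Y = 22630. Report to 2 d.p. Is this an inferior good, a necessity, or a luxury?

At Y = 22630: Q = 483.218.
dQ/dY = 3.97/(2√Y) = 0.0131953 at this income.
η = (dQ/dY)·(Y/Q) = 0.0131953 × (22630/483.218) = 0.62.
Since 0 < η < 1, the good is a necessity.

0.62 (necessity)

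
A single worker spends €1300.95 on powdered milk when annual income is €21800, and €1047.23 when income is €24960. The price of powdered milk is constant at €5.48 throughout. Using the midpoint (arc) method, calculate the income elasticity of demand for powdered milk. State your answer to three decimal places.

With a constant price, Q₁ = 1300.95/5.48 = 237.400 and Q₂ = 1047.23/5.48 = 191.100 (equivalently, work directly with expenditure since P cancels).
Midpoint %ΔQ = (1047.23 − 1300.95)/1174.09 = -0.21610; midpoint %ΔI = (24960 − 21800)/23380 = 0.13516.
η = -0.21610 / 0.13516 = -1.599.

-1.599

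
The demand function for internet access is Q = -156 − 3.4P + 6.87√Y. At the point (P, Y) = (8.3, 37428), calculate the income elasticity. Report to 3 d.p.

0.580

At P = 8.3, Y = 37428: Q = 1144.872.
Holding P constant, ∂Q/∂Y = 6.87/(2√Y) = 0.0177553.
η_Y = (∂Q/∂Y)·(Y/Q) = 0.0177553 × (37428/1144.872) = 0.580.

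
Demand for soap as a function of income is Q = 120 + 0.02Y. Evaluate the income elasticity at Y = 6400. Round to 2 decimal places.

At Y = 6400: Q = 248.000.
dQ/dY = 0.02.
η = (dQ/dY)·(Y/Q) = 0.02 × (6400/248.000) = 0.52.

0.52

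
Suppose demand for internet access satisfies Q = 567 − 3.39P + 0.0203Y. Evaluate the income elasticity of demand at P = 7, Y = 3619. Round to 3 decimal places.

0.119

At P = 7, Y = 3619: Q = 616.736.
Holding P constant, ∂Q/∂Y = 0.0203.
η_Y = (∂Q/∂Y)·(Y/Q) = 0.0203 × (3619/616.736) = 0.119.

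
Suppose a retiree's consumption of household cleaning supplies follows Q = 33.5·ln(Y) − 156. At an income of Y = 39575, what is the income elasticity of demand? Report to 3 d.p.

0.169

At Y = 39575: Q = 198.629.
dQ/dY = 33.5/Y = 0.000846494 at this income.
η = (dQ/dY)·(Y/Q) = 0.000846494 × (39575/198.629) = 0.169.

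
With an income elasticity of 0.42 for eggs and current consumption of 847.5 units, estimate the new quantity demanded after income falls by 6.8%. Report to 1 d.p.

%ΔQ ≈ η × %ΔI = 0.42 × (-6.8%) = -2.856%.
New Q ≈ 847.5 × (1 − 0.02856) = 823.3.

823.3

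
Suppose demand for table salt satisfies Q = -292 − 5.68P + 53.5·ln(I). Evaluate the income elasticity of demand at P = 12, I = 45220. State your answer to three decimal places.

At P = 12, I = 45220: Q = 213.322.
Holding P constant, ∂Q/∂I = 53.5/I = 0.0011831.
η_I = (∂Q/∂I)·(I/Q) = 0.0011831 × (45220/213.322) = 0.251.

0.251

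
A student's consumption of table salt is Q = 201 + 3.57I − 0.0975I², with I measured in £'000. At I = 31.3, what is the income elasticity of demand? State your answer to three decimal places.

At I = 31.3: Q = 217.2212.
dQ/dI = 3.57 − 0.195I = -2.53350.
η = (dQ/dI)·(I/Q) = -2.53350 × (31.3/217.2212) = -0.365.

-0.365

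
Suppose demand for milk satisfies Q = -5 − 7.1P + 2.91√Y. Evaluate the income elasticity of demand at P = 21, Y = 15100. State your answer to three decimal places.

0.879

At P = 21, Y = 15100: Q = 203.487.
Holding P constant, ∂Q/∂Y = 2.91/(2√Y) = 0.0118406.
η_Y = (∂Q/∂Y)·(Y/Q) = 0.0118406 × (15100/203.487) = 0.879.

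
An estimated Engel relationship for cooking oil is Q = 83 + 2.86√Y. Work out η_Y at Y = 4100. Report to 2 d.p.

0.34

At Y = 4100: Q = 266.129.
dQ/dY = 2.86/(2√Y) = 0.0223328 at this income.
η = (dQ/dY)·(Y/Q) = 0.0223328 × (4100/266.129) = 0.34.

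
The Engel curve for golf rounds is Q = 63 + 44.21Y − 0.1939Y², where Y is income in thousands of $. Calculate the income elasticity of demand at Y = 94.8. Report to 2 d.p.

0.28

At Y = 94.8: Q = 2511.5209.
dQ/dY = 44.21 − 0.3878Y = 7.44656.
η = (dQ/dY)·(Y/Q) = 7.44656 × (94.8/2511.5209) = 0.28.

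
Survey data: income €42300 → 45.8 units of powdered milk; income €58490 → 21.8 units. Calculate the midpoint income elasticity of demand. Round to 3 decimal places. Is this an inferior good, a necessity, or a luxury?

-2.210 (inferior good)

ΔQ = 21.8 − 45.8 = -24; midpoint Q̄ = (45.8 + 21.8)/2 = 33.8.
ΔI = 58490 − 42300 = 16190; midpoint Ī = (42300 + 58490)/2 = 50395.
η = (ΔQ/Q̄) ÷ (ΔI/Ī) = (-24/33.8) ÷ (16190/50395) = -2.210.
η < 0 ⇒ inferior good.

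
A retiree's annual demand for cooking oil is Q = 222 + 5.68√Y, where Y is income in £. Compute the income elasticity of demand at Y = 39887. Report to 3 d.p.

0.418

At Y = 39887: Q = 1356.394.
dQ/dY = 5.68/(2√Y) = 0.0142201 at this income.
η = (dQ/dY)·(Y/Q) = 0.0142201 × (39887/1356.394) = 0.418.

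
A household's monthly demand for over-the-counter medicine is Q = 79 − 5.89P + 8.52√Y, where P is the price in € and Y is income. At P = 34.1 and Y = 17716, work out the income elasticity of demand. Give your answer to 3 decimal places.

0.560

At P = 34.1, Y = 17716: Q = 1012.175.
Holding P constant, ∂Q/∂Y = 8.52/(2√Y) = 0.0320057.
η_Y = (∂Q/∂Y)·(Y/Q) = 0.0320057 × (17716/1012.175) = 0.560.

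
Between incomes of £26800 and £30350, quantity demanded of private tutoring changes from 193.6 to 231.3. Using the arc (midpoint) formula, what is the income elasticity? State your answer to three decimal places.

1.428

ΔQ = 231.3 − 193.6 = 37.7; midpoint Q̄ = (193.6 + 231.3)/2 = 212.45.
ΔI = 30350 − 26800 = 3550; midpoint Ī = (26800 + 30350)/2 = 28575.
η = (ΔQ/Q̄) ÷ (ΔI/Ī) = (37.7/212.45) ÷ (3550/28575) = 1.428.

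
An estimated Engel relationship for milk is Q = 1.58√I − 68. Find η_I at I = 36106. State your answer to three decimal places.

0.646

At I = 36106: Q = 232.225.
dQ/dI = 1.58/(2√I) = 0.00415755 at this income.
η = (dQ/dI)·(I/Q) = 0.00415755 × (36106/232.225) = 0.646.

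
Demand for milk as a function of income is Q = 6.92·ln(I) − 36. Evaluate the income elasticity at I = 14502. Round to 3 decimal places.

At I = 14502: Q = 30.308.
dQ/dI = 6.92/I = 0.000477176 at this income.
η = (dQ/dI)·(I/Q) = 0.000477176 × (14502/30.308) = 0.228.

0.228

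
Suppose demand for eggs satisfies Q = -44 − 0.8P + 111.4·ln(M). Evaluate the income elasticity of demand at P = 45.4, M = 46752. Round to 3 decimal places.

0.100

At P = 45.4, M = 46752: Q = 1117.521.
Holding P constant, ∂Q/∂M = 111.4/M = 0.00238279.
η_M = (∂Q/∂M)·(M/Q) = 0.00238279 × (46752/1117.521) = 0.100.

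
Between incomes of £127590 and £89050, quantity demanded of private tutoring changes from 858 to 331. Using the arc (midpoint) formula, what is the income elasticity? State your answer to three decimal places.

2.491

ΔQ = 331 − 858 = -527; midpoint Q̄ = (858 + 331)/2 = 594.5.
ΔI = 89050 − 127590 = -38540; midpoint Ī = (127590 + 89050)/2 = 108320.
η = (ΔQ/Q̄) ÷ (ΔI/Ī) = (-527/594.5) ÷ (-38540/108320) = 2.491.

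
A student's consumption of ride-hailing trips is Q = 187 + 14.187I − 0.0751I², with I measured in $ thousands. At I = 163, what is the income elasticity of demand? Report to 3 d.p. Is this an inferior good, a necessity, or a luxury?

At I = 163: Q = 504.1491.
dQ/dI = 14.187 − 0.1502I = -10.29560.
η = (dQ/dI)·(I/Q) = -10.29560 × (163/504.1491) = -3.329.
η < 0 ⇒ inferior good.

-3.329 (inferior good)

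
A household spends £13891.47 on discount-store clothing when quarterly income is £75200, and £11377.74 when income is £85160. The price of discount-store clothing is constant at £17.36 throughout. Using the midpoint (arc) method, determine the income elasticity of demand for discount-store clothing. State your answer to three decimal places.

With a constant price, Q₁ = 13891.47/17.36 = 800.200 and Q₂ = 11377.74/17.36 = 655.400 (equivalently, work directly with expenditure since P cancels).
Midpoint %ΔQ = (11377.74 − 13891.47)/12634.61 = -0.19896; midpoint %ΔI = (85160 − 75200)/80180 = 0.12422.
η = -0.19896 / 0.12422 = -1.602.

-1.602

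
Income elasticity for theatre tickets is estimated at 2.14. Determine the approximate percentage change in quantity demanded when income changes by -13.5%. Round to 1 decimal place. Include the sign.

%ΔQ ≈ η × %ΔI = 2.14 × (-13.5%) = -28.9%.

-28.9%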